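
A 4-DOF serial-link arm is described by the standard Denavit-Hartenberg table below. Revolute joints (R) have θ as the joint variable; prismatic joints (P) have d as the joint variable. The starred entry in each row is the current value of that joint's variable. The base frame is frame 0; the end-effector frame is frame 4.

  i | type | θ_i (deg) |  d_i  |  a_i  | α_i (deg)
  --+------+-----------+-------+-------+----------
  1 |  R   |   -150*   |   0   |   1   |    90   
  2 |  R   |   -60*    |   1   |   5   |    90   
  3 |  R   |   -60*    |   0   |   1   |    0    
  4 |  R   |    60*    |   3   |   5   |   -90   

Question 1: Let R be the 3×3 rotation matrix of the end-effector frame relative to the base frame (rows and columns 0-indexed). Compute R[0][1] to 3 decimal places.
-0.750

End-effector y-axis (col 1 of R) = (-0.7500,-0.4330,0.5000)
R[0][1] = -0.7500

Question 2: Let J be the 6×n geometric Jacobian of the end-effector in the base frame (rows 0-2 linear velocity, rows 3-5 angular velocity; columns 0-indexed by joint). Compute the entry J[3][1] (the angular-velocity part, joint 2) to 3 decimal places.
axis z_1 = (-0.5000,0.8660,0.0000); lever o_n−o_1 = (-2.3636,-1.2099,-10.5933)
cross product → J_v[:, 1] = (-9.1740,-5.2966,2.6519)
J_ω[:, 1] = z_1
entry J[3][1] = -0.5000

-0.500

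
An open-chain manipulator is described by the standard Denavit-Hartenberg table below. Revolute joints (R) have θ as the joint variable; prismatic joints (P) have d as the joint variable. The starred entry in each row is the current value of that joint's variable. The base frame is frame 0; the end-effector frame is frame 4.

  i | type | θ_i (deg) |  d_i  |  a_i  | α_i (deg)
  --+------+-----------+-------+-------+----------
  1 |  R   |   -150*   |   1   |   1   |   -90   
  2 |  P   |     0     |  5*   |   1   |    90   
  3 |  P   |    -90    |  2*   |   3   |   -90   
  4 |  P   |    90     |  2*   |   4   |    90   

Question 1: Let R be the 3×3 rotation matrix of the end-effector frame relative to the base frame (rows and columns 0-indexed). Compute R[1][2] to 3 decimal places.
0.866

End-effector z-axis (col 2 of R) = (-0.5000,0.8660,0.0000)
R[1][2] = 0.8660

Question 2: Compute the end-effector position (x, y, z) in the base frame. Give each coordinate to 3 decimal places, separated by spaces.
-2.464 -3.732 -1.000

after link 1: o_1 = (-0.8660, -0.5000, 1.0000)
after link 2: o_2 = (0.7679, -5.3301, 1.0000)
after link 3: o_3 = (-0.7321, -2.7321, 3.0000)
after link 4: o_4 = (-2.4641, -3.7321, -1.0000)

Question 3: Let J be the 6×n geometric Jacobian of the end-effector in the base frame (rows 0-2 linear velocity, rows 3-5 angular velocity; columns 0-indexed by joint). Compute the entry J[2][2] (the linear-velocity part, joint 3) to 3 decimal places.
prismatic axis z_2 = (0.0000,0.0000,1.0000)
J_v[:, 2] = z_2; J_ω[:, 2] = (0,0,0)
entry J[2][2] = 1.0000

1.000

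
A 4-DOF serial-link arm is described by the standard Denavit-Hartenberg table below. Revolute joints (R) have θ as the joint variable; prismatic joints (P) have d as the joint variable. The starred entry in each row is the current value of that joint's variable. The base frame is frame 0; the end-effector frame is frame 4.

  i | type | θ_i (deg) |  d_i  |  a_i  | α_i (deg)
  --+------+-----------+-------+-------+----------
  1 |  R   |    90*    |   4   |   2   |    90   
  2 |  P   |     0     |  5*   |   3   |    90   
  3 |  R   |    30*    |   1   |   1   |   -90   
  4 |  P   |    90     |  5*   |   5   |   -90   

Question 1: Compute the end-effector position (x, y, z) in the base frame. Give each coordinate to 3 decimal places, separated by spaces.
9.830 3.366 8.000

after link 1: o_1 = (0.0000, 2.0000, 4.0000)
after link 2: o_2 = (5.0000, 5.0000, 4.0000)
after link 3: o_3 = (5.5000, 5.8660, 3.0000)
after link 4: o_4 = (9.8301, 3.3660, 8.0000)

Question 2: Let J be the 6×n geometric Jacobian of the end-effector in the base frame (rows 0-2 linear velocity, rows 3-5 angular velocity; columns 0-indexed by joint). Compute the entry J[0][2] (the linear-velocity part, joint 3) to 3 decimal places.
-1.634

axis z_2 = (0.0000,-0.0000,-1.0000); lever o_n−o_2 = (4.8301,-1.6340,4.0000)
cross product → J_v[:, 2] = (-1.6340,-4.8301,-0.0000)
J_ω[:, 2] = z_2
entry J[0][2] = -1.6340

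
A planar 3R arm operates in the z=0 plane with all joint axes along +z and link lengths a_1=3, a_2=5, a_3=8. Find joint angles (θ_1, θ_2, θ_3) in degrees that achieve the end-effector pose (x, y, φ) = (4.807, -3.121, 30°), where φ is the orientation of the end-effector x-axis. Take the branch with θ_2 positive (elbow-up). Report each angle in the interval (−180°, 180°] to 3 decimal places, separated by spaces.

wrist centre = target − a_3·(cos φ, sin φ) = (-2.1212, -7.1210)
cos θ_2 = (55.2081−3²−5²)/(2·3·5) = 0.7069; θ_2 = 45.0137° (elbow-up)
β = atan2(-7.1210,-2.1212) = -106.5877°; ψ = atan2(3.5364,6.5347) = 28.4209°
θ_1 = β − ψ = -135.0087°
θ_3 = φ − θ_1 − θ_2 = 119.9950° (wrapped to (-180°,180°])

-135.009 45.014 119.995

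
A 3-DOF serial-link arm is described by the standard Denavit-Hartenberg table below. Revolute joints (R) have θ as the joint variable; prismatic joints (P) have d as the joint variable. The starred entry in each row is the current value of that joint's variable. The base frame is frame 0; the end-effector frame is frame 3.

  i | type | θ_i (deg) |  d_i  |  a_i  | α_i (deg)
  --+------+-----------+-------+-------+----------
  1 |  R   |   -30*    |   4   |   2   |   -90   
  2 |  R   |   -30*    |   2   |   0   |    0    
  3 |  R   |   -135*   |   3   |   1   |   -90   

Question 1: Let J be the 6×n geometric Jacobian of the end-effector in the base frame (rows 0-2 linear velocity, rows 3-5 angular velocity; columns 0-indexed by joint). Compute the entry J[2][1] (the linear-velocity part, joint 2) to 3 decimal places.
0.966

axis z_1 = (0.5000,0.8660,0.0000); lever o_n−o_1 = (1.6635,4.8131,0.2588)
cross product → J_v[:, 1] = (0.2241,-0.1294,0.9659)
J_ω[:, 1] = z_1
entry J[2][1] = 0.9659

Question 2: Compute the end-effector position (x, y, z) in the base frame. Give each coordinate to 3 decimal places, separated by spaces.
3.396 3.813 4.259

after link 1: o_1 = (1.7321, -1.0000, 4.0000)
after link 2: o_2 = (2.7321, 0.7321, 4.0000)
after link 3: o_3 = (3.3955, 3.8131, 4.2588)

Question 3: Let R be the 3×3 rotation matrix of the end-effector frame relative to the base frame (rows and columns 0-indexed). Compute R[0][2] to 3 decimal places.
0.224

End-effector z-axis (col 2 of R) = (0.2241,-0.1294,0.9659)
R[0][2] = 0.2241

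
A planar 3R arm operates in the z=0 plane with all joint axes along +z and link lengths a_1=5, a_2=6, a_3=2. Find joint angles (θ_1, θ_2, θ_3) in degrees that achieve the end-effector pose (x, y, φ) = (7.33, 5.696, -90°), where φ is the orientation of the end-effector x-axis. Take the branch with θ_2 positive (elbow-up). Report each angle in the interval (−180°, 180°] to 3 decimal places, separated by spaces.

29.996 30.008 -150.004

wrist centre = target − a_3·(cos φ, sin φ) = (7.3300, 7.6960)
cos θ_2 = (112.9573−5²−6²)/(2·5·6) = 0.8660; θ_2 = 30.0080° (elbow-up)
β = atan2(7.6960,7.3300) = 46.3953°; ψ = atan2(3.0007,10.1957) = 16.3998°
θ_1 = β − ψ = 29.9955°
θ_3 = φ − θ_1 − θ_2 = -150.0036° (wrapped to (-180°,180°])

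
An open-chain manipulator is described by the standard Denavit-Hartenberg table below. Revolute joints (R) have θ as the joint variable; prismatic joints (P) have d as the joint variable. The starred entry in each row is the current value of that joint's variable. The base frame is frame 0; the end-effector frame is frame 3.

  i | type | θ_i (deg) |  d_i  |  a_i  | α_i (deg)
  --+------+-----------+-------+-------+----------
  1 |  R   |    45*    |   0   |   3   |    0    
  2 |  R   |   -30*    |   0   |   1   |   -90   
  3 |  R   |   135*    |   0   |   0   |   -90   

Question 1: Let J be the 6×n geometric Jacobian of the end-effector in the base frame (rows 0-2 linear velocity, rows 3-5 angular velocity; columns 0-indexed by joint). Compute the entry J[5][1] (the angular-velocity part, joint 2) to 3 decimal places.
1.000

axis z_1 = (0.0000,0.0000,1.0000); lever o_n−o_1 = (0.9659,0.2588,0.0000)
cross product → J_v[:, 1] = (-0.2588,0.9659,0.0000)
J_ω[:, 1] = z_1
entry J[5][1] = 1.0000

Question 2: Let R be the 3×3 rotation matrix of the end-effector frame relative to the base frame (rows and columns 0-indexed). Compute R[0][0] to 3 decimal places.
End-effector x-axis (col 0 of R) = (-0.6830,-0.1830,-0.7071)
R[0][0] = -0.6830

-0.683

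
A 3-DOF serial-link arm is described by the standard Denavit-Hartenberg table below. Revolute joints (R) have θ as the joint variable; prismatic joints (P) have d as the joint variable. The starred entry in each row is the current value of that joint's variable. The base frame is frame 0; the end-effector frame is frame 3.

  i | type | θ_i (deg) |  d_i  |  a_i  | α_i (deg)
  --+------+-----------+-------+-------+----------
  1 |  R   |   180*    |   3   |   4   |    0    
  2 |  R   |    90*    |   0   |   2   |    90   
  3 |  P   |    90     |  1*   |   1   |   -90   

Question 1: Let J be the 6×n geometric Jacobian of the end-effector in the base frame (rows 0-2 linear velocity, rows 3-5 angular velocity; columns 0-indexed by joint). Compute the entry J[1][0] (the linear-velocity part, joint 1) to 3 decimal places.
-5.000

axis z_0 = ẑ; lever o_n−o_0 = (-5.0000,-2.0000,4.0000)
cross product → J_v[:, 0] = (2.0000,-5.0000,0.0000)
J_ω[:, 0] = z_0
entry J[1][0] = -5.0000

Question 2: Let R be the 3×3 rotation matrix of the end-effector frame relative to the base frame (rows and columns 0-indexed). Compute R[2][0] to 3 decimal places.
1.000

End-effector x-axis (col 0 of R) = (0.0000,-0.0000,1.0000)
R[2][0] = 1.0000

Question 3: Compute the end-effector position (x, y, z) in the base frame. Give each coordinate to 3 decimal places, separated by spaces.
after link 1: o_1 = (-4.0000, 0.0000, 3.0000)
after link 2: o_2 = (-4.0000, -2.0000, 3.0000)
after link 3: o_3 = (-5.0000, -2.0000, 4.0000)

-5.000 -2.000 4.000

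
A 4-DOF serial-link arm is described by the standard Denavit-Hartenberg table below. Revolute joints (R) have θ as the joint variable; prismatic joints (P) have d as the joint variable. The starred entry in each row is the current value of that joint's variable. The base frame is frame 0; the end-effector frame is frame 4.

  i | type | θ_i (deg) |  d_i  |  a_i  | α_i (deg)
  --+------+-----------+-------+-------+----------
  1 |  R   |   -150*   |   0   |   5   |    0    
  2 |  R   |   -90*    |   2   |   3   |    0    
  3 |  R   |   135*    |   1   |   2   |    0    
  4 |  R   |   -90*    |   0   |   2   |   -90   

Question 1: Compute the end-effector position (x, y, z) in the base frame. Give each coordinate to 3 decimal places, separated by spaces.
after link 1: o_1 = (-4.3301, -2.5000, 0.0000)
after link 2: o_2 = (-5.8301, 0.0981, 2.0000)
after link 3: o_3 = (-6.3478, -1.8338, 3.0000)
after link 4: o_4 = (-8.2796, -1.3161, 3.0000)

-8.280 -1.316 3.000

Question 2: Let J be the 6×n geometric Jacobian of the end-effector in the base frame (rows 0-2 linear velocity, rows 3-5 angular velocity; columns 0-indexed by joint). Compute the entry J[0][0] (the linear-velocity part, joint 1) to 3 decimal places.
axis z_0 = ẑ; lever o_n−o_0 = (-8.2796,-1.3161,3.0000)
cross product → J_v[:, 0] = (1.3161,-8.2796,0.0000)
J_ω[:, 0] = z_0
entry J[0][0] = 1.3161

1.316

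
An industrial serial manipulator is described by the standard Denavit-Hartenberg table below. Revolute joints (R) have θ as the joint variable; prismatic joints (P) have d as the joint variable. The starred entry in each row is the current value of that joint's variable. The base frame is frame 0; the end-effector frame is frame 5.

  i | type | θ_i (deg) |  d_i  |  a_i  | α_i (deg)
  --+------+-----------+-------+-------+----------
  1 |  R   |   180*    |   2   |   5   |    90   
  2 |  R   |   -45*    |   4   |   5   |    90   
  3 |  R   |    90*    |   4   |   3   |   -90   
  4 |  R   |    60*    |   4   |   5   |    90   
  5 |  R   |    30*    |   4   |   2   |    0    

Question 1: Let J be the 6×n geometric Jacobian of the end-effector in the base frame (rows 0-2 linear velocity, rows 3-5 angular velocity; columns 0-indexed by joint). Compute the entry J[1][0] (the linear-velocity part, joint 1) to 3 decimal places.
-4.880

axis z_0 = ẑ; lever o_n−o_0 = (-4.8799,13.8301,1.8799)
cross product → J_v[:, 0] = (-13.8301,-4.8799,0.0000)
J_ω[:, 0] = z_0
entry J[1][0] = -4.8799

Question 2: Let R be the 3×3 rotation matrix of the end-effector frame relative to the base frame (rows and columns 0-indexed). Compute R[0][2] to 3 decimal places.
End-effector z-axis (col 2 of R) = (0.3536,0.8660,-0.3536)
R[0][2] = 0.3536

0.354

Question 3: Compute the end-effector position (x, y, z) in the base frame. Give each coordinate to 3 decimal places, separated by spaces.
-4.880 13.830 1.880

after link 1: o_1 = (-5.0000, 0.0000, 2.0000)
after link 2: o_2 = (-8.5355, 4.0000, -1.5355)
after link 3: o_3 = (-5.7071, 7.0000, -4.3640)
after link 4: o_4 = (-5.9405, 9.5000, 1.5263)
after link 5: o_5 = (-4.8799, 13.8301, 1.8799)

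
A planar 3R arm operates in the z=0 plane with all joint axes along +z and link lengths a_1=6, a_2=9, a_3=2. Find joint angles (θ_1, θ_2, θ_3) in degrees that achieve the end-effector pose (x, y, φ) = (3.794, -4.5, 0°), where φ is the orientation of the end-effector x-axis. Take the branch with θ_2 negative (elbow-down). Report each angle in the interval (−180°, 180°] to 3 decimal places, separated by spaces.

43.475 -150.001 106.526

wrist centre = target − a_3·(cos φ, sin φ) = (1.7940, -4.5000)
cos θ_2 = (23.4684−6²−9²)/(2·6·9) = -0.8660; θ_2 = -150.0009° (elbow-down)
β = atan2(-4.5000,1.7940) = -68.2645°; ψ = atan2(-4.4999,-1.7943) = -111.7393°
θ_1 = β − ψ = 43.4748°
θ_3 = φ − θ_1 − θ_2 = 106.5260° (wrapped to (-180°,180°])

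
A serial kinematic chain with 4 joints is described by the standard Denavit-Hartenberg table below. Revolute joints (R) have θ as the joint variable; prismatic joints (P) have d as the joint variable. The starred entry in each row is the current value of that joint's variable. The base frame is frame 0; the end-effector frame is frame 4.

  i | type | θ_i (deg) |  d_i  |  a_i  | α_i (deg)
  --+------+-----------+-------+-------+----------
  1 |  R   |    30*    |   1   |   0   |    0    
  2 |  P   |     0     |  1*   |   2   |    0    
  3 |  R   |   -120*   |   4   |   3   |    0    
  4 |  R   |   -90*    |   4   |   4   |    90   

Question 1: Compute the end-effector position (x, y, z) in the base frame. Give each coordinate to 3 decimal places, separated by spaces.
-2.268 -2.000 10.000

after link 1: o_1 = (0.0000, 0.0000, 1.0000)
after link 2: o_2 = (1.7321, 1.0000, 2.0000)
after link 3: o_3 = (1.7321, -2.0000, 6.0000)
after link 4: o_4 = (-2.2679, -2.0000, 10.0000)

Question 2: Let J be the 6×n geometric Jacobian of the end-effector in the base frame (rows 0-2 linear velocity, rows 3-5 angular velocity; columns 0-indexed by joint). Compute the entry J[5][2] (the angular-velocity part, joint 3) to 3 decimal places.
axis z_2 = (0.0000,0.0000,1.0000); lever o_n−o_2 = (-4.0000,-3.0000,8.0000)
cross product → J_v[:, 2] = (3.0000,-4.0000,0.0000)
J_ω[:, 2] = z_2
entry J[5][2] = 1.0000

1.000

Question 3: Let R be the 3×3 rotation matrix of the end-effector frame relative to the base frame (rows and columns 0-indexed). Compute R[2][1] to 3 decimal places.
1.000

End-effector y-axis (col 1 of R) = (0.0000,-0.0000,1.0000)
R[2][1] = 1.0000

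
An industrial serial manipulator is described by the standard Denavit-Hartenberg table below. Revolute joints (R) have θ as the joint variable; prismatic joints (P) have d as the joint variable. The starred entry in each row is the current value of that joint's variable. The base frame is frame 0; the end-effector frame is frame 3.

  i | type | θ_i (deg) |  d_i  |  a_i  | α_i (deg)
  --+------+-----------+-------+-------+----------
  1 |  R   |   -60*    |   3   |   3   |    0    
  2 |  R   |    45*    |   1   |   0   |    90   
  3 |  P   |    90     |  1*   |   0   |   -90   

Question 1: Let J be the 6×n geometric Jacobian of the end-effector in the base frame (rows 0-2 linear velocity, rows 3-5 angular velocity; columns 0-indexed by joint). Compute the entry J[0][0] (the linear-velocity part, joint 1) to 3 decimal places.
axis z_0 = ẑ; lever o_n−o_0 = (1.2412,-3.5640,4.0000)
cross product → J_v[:, 0] = (3.5640,1.2412,-0.0000)
J_ω[:, 0] = z_0
entry J[0][0] = 3.5640

3.564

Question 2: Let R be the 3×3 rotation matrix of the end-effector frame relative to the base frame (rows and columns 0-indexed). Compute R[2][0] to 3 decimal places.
End-effector x-axis (col 0 of R) = (0.0000,0.0000,1.0000)
R[2][0] = 1.0000

1.000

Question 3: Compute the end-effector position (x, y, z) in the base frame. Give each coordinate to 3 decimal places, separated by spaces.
after link 1: o_1 = (1.5000, -2.5981, 3.0000)
after link 2: o_2 = (1.5000, -2.5981, 4.0000)
after link 3: o_3 = (1.2412, -3.5640, 4.0000)

1.241 -3.564 4.000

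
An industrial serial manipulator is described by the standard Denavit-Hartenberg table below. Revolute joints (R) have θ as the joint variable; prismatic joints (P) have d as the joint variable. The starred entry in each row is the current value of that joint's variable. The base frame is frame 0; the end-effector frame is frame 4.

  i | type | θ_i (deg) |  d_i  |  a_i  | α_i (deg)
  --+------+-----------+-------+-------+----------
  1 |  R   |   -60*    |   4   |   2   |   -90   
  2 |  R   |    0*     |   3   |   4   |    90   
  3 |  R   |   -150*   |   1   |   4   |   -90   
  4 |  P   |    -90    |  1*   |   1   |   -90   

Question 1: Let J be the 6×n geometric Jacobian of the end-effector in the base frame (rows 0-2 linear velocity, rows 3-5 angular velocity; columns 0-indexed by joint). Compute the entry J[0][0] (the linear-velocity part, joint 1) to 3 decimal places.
axis z_0 = ẑ; lever o_n−o_0 = (1.6340,-2.5622,6.0000)
cross product → J_v[:, 0] = (2.5622,1.6340,-0.0000)
J_ω[:, 0] = z_0
entry J[0][0] = 2.5622

2.562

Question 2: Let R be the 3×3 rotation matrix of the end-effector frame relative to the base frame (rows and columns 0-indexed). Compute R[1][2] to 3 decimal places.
End-effector z-axis (col 2 of R) = (-0.8660,0.5000,-0.0000)
R[1][2] = 0.5000

0.500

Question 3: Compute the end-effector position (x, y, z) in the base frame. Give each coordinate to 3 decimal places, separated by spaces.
after link 1: o_1 = (1.0000, -1.7321, 4.0000)
after link 2: o_2 = (5.5981, -3.6962, 4.0000)
after link 3: o_3 = (2.1340, -1.6962, 5.0000)
after link 4: o_4 = (1.6340, -2.5622, 6.0000)

1.634 -2.562 6.000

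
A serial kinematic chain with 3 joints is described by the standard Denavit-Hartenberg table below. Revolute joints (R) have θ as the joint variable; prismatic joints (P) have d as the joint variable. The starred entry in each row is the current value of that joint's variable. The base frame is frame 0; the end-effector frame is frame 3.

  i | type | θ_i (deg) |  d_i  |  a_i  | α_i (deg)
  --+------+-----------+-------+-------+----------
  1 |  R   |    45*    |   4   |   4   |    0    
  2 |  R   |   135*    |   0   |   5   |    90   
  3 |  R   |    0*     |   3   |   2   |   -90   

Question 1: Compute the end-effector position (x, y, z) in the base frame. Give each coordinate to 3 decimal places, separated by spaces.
after link 1: o_1 = (2.8284, 2.8284, 4.0000)
after link 2: o_2 = (-2.1716, 2.8284, 4.0000)
after link 3: o_3 = (-4.1716, 5.8284, 4.0000)

-4.172 5.828 4.000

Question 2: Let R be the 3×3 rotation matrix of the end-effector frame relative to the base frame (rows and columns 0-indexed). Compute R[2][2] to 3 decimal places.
1.000

End-effector z-axis (col 2 of R) = (0.0000,0.0000,1.0000)
R[2][2] = 1.0000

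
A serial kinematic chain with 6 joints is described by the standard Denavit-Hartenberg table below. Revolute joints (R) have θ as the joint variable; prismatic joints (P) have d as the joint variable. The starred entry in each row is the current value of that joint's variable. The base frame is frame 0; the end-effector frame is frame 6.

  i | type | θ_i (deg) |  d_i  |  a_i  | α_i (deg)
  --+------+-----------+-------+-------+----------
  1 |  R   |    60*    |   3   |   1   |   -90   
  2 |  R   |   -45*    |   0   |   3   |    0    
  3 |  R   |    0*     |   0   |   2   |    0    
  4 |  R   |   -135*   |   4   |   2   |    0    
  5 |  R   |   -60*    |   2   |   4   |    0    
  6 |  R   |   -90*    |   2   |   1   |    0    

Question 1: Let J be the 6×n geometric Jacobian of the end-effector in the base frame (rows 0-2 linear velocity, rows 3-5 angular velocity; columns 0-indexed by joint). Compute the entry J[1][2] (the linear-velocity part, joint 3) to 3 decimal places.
axis z_2 = (-0.8660,0.5000,0.0000); lever o_n−o_2 = (-7.7881,2.5106,-2.5499)
cross product → J_v[:, 2] = (-1.2749,-2.2083,1.7198)
J_ω[:, 2] = z_2
entry J[1][2] = -2.2083

-2.208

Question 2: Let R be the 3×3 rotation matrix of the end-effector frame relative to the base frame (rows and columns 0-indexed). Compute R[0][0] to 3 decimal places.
0.433

End-effector x-axis (col 0 of R) = (0.4330,0.7500,-0.5000)
R[0][0] = 0.4330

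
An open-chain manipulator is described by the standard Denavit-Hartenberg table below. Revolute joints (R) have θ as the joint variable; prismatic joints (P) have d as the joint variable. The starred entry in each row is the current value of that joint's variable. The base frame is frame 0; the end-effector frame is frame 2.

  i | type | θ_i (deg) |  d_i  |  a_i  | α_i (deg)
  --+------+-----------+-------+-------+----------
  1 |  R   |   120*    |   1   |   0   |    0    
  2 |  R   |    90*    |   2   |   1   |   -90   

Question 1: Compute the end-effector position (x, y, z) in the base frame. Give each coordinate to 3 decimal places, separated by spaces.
after link 1: o_1 = (0.0000, 0.0000, 1.0000)
after link 2: o_2 = (-0.8660, -0.5000, 3.0000)

-0.866 -0.500 3.000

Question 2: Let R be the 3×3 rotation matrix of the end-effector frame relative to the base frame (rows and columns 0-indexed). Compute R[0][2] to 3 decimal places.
End-effector z-axis (col 2 of R) = (0.5000,-0.8660,0.0000)
R[0][2] = 0.5000

0.500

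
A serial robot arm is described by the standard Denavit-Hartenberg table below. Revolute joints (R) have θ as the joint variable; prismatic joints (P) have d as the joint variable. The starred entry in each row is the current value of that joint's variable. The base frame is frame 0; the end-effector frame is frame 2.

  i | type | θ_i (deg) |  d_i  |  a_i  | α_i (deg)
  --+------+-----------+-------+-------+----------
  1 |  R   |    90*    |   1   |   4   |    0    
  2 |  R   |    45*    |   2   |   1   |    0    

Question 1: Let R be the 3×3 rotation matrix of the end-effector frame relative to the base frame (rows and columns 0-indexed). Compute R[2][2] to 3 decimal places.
End-effector z-axis (col 2 of R) = (0.0000,0.0000,1.0000)
R[2][2] = 1.0000

1.000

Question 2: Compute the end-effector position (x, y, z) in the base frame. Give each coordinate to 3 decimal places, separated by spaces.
-0.707 4.707 3.000

after link 1: o_1 = (0.0000, 4.0000, 1.0000)
after link 2: o_2 = (-0.7071, 4.7071, 3.0000)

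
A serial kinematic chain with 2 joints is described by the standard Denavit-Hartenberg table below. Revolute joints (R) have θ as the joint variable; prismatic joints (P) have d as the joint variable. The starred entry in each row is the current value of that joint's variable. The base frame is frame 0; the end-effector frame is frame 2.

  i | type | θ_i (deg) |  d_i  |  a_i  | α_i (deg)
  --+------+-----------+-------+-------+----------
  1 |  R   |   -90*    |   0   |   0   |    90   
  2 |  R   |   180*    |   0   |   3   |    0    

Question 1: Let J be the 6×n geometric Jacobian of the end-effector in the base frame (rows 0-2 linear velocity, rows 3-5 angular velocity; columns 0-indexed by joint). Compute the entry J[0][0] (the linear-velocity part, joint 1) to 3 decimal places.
-3.000

axis z_0 = ẑ; lever o_n−o_0 = (-0.0000,3.0000,0.0000)
cross product → J_v[:, 0] = (-3.0000,-0.0000,0.0000)
J_ω[:, 0] = z_0
entry J[0][0] = -3.0000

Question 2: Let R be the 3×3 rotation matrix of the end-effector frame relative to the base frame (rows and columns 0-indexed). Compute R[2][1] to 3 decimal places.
-1.000

End-effector y-axis (col 1 of R) = (-0.0000,0.0000,-1.0000)
R[2][1] = -1.0000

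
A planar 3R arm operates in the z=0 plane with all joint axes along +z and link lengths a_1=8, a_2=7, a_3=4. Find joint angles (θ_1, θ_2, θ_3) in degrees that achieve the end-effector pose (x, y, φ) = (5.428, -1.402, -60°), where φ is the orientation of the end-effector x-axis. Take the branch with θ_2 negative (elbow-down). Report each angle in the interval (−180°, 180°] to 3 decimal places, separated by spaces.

92.057 -150.002 -2.055

wrist centre = target − a_3·(cos φ, sin φ) = (3.4280, 2.0621)
cos θ_2 = (16.0034−8²−7²)/(2·8·7) = -0.8660; θ_2 = -150.0017° (elbow-down)
β = atan2(2.0621,3.4280) = 31.0289°; ψ = atan2(-3.4998,1.9377) = -61.0284°
θ_1 = β − ψ = 92.0572°
θ_3 = φ − θ_1 − θ_2 = -2.0555° (wrapped to (-180°,180°])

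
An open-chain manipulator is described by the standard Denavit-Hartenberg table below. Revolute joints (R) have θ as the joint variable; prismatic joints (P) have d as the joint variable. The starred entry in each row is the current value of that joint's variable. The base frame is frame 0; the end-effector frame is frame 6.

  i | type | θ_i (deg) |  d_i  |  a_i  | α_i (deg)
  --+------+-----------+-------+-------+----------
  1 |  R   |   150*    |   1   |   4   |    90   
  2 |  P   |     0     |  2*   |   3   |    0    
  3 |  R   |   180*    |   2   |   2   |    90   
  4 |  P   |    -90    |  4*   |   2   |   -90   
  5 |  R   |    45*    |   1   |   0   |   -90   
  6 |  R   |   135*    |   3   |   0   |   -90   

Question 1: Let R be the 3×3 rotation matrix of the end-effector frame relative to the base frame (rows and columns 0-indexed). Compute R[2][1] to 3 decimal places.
End-effector y-axis (col 1 of R) = (-0.3536,-0.6124,0.7071)
R[2][1] = 0.7071

0.707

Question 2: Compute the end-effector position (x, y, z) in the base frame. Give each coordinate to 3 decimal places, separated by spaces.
after link 1: o_1 = (-3.4641, 2.0000, 1.0000)
after link 2: o_2 = (-5.0622, 5.2321, 1.0000)
after link 3: o_3 = (-2.3301, 5.9641, 1.0000)
after link 4: o_4 = (-3.3301, 4.2321, 5.0000)
after link 5: o_5 = (-2.4641, 3.7321, 5.0000)
after link 6: o_6 = (-1.4034, 5.5692, 2.8787)

-1.403 5.569 2.879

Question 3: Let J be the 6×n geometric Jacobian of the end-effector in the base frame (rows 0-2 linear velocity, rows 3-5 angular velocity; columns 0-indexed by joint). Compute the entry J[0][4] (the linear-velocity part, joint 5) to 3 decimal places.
1.061

axis z_4 = (0.8660,-0.5000,0.0000); lever o_n−o_4 = (1.9267,1.3371,-2.1213)
cross product → J_v[:, 4] = (1.0607,1.8371,2.1213)
J_ω[:, 4] = z_4
entry J[0][4] = 1.0607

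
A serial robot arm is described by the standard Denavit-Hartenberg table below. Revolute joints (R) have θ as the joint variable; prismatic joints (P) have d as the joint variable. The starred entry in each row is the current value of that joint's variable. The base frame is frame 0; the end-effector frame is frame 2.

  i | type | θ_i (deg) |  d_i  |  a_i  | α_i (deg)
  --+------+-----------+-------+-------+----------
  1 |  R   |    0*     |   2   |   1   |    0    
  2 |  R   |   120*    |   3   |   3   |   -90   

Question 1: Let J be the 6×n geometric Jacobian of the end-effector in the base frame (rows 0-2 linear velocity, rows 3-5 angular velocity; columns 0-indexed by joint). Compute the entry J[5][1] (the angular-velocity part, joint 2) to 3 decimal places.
1.000

axis z_1 = (0.0000,0.0000,1.0000); lever o_n−o_1 = (-1.5000,2.5981,3.0000)
cross product → J_v[:, 1] = (-2.5981,-1.5000,0.0000)
J_ω[:, 1] = z_1
entry J[5][1] = 1.0000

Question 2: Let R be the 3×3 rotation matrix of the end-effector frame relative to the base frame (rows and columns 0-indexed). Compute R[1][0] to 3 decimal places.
0.866

End-effector x-axis (col 0 of R) = (-0.5000,0.8660,0.0000)
R[1][0] = 0.8660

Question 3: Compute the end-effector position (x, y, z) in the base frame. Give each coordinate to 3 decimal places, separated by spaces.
-0.500 2.598 5.000

after link 1: o_1 = (1.0000, 0.0000, 2.0000)
after link 2: o_2 = (-0.5000, 2.5981, 5.0000)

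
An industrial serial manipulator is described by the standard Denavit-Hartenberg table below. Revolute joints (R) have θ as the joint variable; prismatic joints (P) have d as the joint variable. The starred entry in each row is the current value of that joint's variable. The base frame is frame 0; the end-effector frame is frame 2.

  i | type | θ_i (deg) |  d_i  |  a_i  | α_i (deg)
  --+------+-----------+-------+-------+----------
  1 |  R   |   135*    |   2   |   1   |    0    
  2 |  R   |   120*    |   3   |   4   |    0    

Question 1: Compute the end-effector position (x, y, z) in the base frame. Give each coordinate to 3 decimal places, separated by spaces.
-1.742 -3.157 5.000

after link 1: o_1 = (-0.7071, 0.7071, 2.0000)
after link 2: o_2 = (-1.7424, -3.1566, 5.0000)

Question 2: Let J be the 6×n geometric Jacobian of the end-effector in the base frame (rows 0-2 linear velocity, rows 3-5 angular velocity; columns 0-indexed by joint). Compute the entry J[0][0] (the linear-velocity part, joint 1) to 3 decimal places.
axis z_0 = ẑ; lever o_n−o_0 = (-1.7424,-3.1566,5.0000)
cross product → J_v[:, 0] = (3.1566,-1.7424,0.0000)
J_ω[:, 0] = z_0
entry J[0][0] = 3.1566

3.157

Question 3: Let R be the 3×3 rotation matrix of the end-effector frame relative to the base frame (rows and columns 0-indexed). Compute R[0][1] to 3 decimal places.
End-effector y-axis (col 1 of R) = (0.9659,-0.2588,0.0000)
R[0][1] = 0.9659

0.966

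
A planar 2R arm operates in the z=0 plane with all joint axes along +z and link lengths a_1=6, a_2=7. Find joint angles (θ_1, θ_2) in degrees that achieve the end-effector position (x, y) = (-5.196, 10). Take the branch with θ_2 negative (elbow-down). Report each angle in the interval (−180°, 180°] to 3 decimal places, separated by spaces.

150.000 -60.001

cos θ_2 = (126.9984−6²−7²)/(2·6·7) = 0.5000; θ_2 = -60.0012° (elbow-down)
β = atan2(10.0000,-5.1960) = 117.4564°; ψ = atan2(-6.0623,9.4999) = -32.5436°
θ_1 = β − ψ = 150.0000°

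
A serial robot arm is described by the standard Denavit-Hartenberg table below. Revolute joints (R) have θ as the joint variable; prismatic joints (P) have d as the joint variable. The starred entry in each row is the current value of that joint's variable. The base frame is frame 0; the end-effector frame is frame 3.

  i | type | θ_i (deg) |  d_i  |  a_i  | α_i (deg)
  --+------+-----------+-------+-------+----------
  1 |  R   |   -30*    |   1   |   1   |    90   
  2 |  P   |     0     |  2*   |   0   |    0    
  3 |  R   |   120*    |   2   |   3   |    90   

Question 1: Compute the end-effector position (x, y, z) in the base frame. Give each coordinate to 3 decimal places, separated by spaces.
after link 1: o_1 = (0.8660, -0.5000, 1.0000)
after link 2: o_2 = (-0.1340, -2.2321, 1.0000)
after link 3: o_3 = (-2.4330, -3.2141, 3.5981)

-2.433 -3.214 3.598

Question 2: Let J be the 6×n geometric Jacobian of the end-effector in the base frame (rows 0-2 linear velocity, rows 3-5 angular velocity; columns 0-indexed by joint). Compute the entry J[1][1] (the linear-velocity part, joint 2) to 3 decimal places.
prismatic axis z_1 = (-0.5000,-0.8660,0.0000)
J_v[:, 1] = z_1; J_ω[:, 1] = (0,0,0)
entry J[1][1] = -0.8660

-0.866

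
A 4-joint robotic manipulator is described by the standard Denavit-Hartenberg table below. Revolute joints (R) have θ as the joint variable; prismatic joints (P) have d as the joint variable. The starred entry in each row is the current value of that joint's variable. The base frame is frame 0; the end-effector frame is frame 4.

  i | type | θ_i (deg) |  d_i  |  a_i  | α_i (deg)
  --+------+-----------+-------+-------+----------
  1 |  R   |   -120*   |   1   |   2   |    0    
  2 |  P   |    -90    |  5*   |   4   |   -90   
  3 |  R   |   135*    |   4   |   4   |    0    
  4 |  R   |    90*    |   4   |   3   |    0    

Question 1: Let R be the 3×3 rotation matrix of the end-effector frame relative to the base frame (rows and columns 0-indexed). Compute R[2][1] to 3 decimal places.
End-effector y-axis (col 1 of R) = (-0.6124,0.3536,0.7071)
R[2][1] = 0.7071

0.707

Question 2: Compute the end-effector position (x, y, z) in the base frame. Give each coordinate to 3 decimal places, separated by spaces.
after link 1: o_1 = (-1.0000, -1.7321, 1.0000)
after link 2: o_2 = (-4.4641, 0.2679, 6.0000)
after link 3: o_3 = (-4.0146, -4.6104, 3.1716)
after link 4: o_4 = (-4.1775, -9.1351, 5.2929)

-4.177 -9.135 5.293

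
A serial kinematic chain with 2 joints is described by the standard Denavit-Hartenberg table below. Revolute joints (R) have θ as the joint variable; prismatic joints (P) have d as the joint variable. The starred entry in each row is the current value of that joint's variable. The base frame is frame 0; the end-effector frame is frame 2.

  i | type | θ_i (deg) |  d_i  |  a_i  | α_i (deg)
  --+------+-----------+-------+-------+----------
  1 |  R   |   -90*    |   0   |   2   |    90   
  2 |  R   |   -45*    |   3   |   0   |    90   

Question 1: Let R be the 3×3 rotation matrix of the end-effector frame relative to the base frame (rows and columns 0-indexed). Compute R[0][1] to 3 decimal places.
End-effector y-axis (col 1 of R) = (-1.0000,-0.0000,0.0000)
R[0][1] = -1.0000

-1.000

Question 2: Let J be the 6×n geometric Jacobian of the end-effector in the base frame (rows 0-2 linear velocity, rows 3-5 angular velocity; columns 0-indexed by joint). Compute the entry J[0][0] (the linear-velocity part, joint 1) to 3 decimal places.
2.000

axis z_0 = ẑ; lever o_n−o_0 = (-3.0000,-2.0000,0.0000)
cross product → J_v[:, 0] = (2.0000,-3.0000,0.0000)
J_ω[:, 0] = z_0
entry J[0][0] = 2.0000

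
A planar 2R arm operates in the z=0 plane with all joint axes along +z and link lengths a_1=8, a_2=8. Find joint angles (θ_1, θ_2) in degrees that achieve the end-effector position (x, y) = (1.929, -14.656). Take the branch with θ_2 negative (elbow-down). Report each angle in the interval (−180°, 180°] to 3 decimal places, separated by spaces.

cos θ_2 = (218.5194−8²−8²)/(2·8·8) = 0.7072; θ_2 = -44.9939° (elbow-down)
β = atan2(-14.6560,1.9290) = -82.5019°; ψ = atan2(-5.6562,13.6575) = -22.4969°
θ_1 = β − ψ = -60.0050°

-60.005 -44.994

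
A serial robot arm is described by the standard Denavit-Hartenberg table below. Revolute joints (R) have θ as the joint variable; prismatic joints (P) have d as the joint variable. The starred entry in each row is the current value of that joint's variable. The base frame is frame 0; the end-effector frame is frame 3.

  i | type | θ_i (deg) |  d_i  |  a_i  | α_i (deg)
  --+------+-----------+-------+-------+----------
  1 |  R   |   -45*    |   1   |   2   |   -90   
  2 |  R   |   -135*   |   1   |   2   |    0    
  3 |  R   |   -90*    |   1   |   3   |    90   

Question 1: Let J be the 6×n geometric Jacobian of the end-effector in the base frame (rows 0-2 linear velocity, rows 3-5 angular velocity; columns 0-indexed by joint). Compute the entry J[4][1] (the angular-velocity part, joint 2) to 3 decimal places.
axis z_1 = (0.7071,0.7071,0.0000); lever o_n−o_1 = (-1.0858,3.9142,-0.7071)
cross product → J_v[:, 1] = (-0.5000,0.5000,3.5355)
J_ω[:, 1] = z_1
entry J[4][1] = 0.7071

0.707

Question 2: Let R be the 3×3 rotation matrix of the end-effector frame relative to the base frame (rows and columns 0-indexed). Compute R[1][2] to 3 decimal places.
-0.500

End-effector z-axis (col 2 of R) = (0.5000,-0.5000,-0.7071)
R[1][2] = -0.5000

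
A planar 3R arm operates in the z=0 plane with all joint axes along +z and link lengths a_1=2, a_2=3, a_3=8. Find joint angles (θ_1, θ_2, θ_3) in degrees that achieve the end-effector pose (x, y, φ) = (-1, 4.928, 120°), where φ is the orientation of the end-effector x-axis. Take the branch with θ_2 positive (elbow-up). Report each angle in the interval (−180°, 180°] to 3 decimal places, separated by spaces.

wrist centre = target − a_3·(cos φ, sin φ) = (3.0000, -2.0002)
cos θ_2 = (13.0008−2²−3²)/(2·2·3) = 0.0001; θ_2 = 89.9961° (elbow-up)
β = atan2(-2.0002,3.0000) = -33.6928°; ψ = atan2(3.0000,2.0002) = 56.3072°
θ_1 = β − ψ = -90.0000°
θ_3 = φ − θ_1 − θ_2 = 120.0039° (wrapped to (-180°,180°])

-90.000 89.996 120.004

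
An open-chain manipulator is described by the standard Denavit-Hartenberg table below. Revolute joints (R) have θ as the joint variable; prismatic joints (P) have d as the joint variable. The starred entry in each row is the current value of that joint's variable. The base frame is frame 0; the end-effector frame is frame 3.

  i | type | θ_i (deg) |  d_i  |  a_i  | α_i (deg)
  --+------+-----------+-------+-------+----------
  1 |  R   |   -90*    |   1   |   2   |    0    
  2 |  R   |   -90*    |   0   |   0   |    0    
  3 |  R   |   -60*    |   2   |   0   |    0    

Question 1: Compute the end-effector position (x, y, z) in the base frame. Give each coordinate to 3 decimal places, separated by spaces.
after link 1: o_1 = (0.0000, -2.0000, 1.0000)
after link 2: o_2 = (0.0000, -2.0000, 1.0000)
after link 3: o_3 = (0.0000, -2.0000, 3.0000)

0.000 -2.000 3.000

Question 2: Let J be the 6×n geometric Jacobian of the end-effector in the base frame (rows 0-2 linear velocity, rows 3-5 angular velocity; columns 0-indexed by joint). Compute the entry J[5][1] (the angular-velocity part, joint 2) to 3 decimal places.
axis z_1 = (0.0000,0.0000,1.0000); lever o_n−o_1 = (0.0000,0.0000,2.0000)
cross product → J_v[:, 1] = (0.0000,0.0000,0.0000)
J_ω[:, 1] = z_1
entry J[5][1] = 1.0000

1.000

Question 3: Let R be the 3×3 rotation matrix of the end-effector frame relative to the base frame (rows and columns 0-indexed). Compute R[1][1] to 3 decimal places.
-0.500

End-effector y-axis (col 1 of R) = (-0.8660,-0.5000,0.0000)
R[1][1] = -0.5000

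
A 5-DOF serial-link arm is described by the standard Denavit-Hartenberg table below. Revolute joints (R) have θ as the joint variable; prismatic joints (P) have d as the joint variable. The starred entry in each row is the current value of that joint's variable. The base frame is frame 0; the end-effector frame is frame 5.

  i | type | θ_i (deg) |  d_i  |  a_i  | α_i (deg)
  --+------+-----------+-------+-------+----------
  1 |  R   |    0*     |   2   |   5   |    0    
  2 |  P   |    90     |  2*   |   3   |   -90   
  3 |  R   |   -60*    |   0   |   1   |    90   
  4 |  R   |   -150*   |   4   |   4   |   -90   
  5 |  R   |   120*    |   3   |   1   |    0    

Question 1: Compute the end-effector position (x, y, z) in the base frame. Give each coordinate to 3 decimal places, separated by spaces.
after link 1: o_1 = (5.0000, 0.0000, 2.0000)
after link 2: o_2 = (5.0000, 3.0000, 4.0000)
after link 3: o_3 = (5.0000, 3.5000, 4.8660)
after link 4: o_4 = (7.0000, -1.6962, 3.8660)
after link 5: o_5 = (9.3481, 0.0204, 5.1071)

9.348 0.020 5.107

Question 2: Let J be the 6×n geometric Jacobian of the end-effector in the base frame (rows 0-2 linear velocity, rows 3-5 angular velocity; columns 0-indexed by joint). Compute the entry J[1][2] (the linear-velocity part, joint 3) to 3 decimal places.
1.107

axis z_2 = (-1.0000,0.0000,0.0000); lever o_n−o_2 = (4.3481,-2.9796,1.1071)
cross product → J_v[:, 2] = (0.0000,1.1071,2.9796)
J_ω[:, 2] = z_2
entry J[1][2] = 1.1071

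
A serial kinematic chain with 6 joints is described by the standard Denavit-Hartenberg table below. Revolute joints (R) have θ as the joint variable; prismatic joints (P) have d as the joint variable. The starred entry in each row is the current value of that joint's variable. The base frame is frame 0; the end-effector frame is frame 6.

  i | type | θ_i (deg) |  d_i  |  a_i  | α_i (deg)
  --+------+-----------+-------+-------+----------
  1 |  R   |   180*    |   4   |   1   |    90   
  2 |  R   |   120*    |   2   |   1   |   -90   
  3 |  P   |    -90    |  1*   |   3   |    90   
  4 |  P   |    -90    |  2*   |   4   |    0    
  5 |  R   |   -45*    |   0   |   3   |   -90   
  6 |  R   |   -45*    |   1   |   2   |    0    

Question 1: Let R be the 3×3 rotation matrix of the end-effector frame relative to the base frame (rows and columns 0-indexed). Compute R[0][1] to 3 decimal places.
-0.079

End-effector y-axis (col 1 of R) = (-0.0795,-0.5000,0.8624)
R[0][1] = -0.0795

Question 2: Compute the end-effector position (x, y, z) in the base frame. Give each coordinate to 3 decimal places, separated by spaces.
after link 1: o_1 = (-1.0000, 0.0000, 4.0000)
after link 2: o_2 = (-0.5000, 2.0000, 4.8660)
after link 3: o_3 = (0.3660, 5.0000, 4.3660)
after link 4: o_4 = (-4.0981, 5.0000, 4.6340)
after link 5: o_5 = (-5.9352, 2.8787, 5.6946)
after link 6: o_6 = (-8.1207, 2.5858, 5.3234)

-8.121 2.586 5.323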